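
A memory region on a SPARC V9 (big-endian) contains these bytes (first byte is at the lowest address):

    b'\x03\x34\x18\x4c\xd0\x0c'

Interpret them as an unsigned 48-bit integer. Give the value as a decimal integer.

Big-endian: lowest address holds the most-significant byte.
The bytes are already most-significant first: 0x0334184CD00C.
0x0334184CD00C = 3522280869900.

3522280869900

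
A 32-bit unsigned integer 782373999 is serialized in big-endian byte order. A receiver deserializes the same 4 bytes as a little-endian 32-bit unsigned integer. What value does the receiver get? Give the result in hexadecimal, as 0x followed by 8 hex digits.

0x6F14A22E

782373999 in 32-bit hexadecimal is 0x2EA2146F.
Stored big-endian, the bytes at ascending addresses are 2E A2 14 6F.
Read back as little-endian, the first byte is least significant, giving 0x6F14A22E.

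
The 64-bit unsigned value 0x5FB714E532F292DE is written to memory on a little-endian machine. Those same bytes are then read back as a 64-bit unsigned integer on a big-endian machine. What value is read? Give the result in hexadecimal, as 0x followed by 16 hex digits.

0xDE92F232E514B75F

Stored little-endian, the bytes at ascending addresses are DE 92 F2 32 E5 14 B7 5F.
Read back as big-endian, the last byte is least significant, giving 0xDE92F232E514B75F.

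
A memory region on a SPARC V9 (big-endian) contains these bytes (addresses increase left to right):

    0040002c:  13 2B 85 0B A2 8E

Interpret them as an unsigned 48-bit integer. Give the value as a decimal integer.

21077636653710

In big-endian order the high byte comes first in memory.
The bytes are already most-significant first: 0x132B850BA28E.
0x132B850BA28E = 21077636653710.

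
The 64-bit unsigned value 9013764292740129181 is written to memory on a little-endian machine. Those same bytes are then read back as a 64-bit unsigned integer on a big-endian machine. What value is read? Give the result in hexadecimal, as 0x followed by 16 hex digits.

0x9D21E005DE52177D

9013764292740129181 in 64-bit hexadecimal is 0x7D1752DE05E0219D.
Stored little-endian, the bytes at ascending addresses are 9D 21 E0 05 DE 52 17 7D.
Read back as big-endian, the last byte is least significant, giving 0x9D21E005DE52177D.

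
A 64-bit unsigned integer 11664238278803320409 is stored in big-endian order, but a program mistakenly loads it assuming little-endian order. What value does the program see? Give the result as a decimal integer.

6480280946866315169

11664238278803320409 in 64-bit hexadecimal is 0xA1DFB2EA2F95EE59.
Stored big-endian, the bytes at ascending addresses are A1 DF B2 EA 2F 95 EE 59.
Read back as little-endian, the first byte is least significant, giving 0x59EE952FEAB2DFA1.
0x59EE952FEAB2DFA1 = 6480280946866315169.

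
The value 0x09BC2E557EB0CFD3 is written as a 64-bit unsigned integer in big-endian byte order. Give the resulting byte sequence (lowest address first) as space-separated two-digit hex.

09 BC 2E 55 7E B0 CF D3

Split into bytes (most-significant first): 09 BC 2E 55 7E B0 CF D3.
In big-endian order the high byte comes first in memory.
So the memory order matches the most-significant-first order: 09 BC 2E 55 7E B0 CF D3.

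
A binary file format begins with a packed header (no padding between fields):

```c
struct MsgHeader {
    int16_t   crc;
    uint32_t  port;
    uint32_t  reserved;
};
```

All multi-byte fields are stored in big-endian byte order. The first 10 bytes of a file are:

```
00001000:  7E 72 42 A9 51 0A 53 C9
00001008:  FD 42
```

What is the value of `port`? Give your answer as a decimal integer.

1118392586

`port` follows `crc` (2 bytes), so it starts at byte offset 2 and occupies 4 bytes.
Bytes at offsets 2..5: 42 A9 51 0A.
In big-endian order the high byte comes first in memory.
The bytes are already most-significant first: 0x42A9510A.
0x42A9510A = 1118392586.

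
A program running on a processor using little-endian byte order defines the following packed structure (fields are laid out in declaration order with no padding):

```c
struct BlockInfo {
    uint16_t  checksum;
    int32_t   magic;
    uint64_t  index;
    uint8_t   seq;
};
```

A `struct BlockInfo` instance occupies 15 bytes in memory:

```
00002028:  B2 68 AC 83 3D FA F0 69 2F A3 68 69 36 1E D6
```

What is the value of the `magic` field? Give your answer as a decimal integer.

`magic` follows `checksum` (2 bytes), so it starts at byte offset 2 and occupies 4 bytes.
Bytes at offsets 2..5: AC 83 3D FA.
In little-endian order the low byte comes first in memory.
Reassemble most-significant byte first: FA 3D 83 AC → 0xFA3D83AC.
Top bit is set, so as a signed 32-bit value this is 0xFA3D83AC − 2^32 = -96631892.

-96631892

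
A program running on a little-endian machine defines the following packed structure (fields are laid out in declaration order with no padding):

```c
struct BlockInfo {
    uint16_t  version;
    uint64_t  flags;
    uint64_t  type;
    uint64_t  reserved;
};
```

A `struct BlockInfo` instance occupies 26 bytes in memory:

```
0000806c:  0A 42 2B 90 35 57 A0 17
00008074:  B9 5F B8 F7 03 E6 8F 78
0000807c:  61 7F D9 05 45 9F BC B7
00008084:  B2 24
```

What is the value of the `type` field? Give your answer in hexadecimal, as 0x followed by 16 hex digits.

0x7F61788FE603F7B8

`type` follows `version` (2 B), `flags` (8 B), so it starts at offset 2 + 8 = 10 and occupies 8 bytes.
Bytes at offsets 10..17: B8 F7 03 E6 8F 78 61 7F.
In little-endian order the low byte comes first in memory.
Reassemble most-significant byte first: 7F 61 78 8F E6 03 F7 B8 → 0x7F61788FE603F7B8.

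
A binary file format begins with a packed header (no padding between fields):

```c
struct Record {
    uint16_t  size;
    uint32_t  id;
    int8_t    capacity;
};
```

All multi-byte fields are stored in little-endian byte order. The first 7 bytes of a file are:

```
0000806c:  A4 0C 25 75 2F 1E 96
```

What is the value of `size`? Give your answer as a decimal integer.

3236

`size` is the first field, at byte offset 0, occupying 2 bytes.
Bytes at offsets 0..1: A4 0C.
Little-endian: lowest address holds the least-significant byte.
Reassemble most-significant byte first: 0C A4 → 0x0CA4.
0x0CA4 = 3236.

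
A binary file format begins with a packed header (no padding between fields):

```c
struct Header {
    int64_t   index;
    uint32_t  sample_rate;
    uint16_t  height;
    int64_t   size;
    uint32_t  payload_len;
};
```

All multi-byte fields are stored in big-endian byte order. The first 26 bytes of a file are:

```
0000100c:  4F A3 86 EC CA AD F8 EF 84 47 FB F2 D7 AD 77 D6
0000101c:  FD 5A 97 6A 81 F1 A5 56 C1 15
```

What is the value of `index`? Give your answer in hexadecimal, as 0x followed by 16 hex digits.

0x4FA386ECCAADF8EF

`index` is the first field, at byte offset 0, occupying 8 bytes.
Bytes at offsets 0..7: 4F A3 86 EC CA AD F8 EF.
Big-endian stores the most-significant byte at the lowest address.
The bytes are already most-significant first: 0x4FA386ECCAADF8EF.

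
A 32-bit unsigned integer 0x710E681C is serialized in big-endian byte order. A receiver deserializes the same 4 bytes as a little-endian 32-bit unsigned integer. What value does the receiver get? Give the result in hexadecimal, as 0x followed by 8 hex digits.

0x1C680E71

Stored big-endian, the bytes at ascending addresses are 71 0E 68 1C.
Read back as little-endian, the first byte is least significant, giving 0x1C680E71.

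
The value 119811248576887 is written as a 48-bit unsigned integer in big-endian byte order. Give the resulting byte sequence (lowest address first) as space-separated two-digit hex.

6C F7 BA E9 59 77

119811248576887 in hexadecimal, padded to 48 bits, is 0x6CF7BAE95977.
Split into bytes (most-significant first): 6C F7 BA E9 59 77.
In big-endian order the high byte comes first in memory.
So the memory order matches the most-significant-first order: 6C F7 BA E9 59 77.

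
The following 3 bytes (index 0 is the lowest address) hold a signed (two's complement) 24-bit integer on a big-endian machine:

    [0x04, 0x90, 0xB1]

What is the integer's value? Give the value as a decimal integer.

Big-endian: lowest address holds the most-significant byte.
The bytes are already most-significant first: 0x0490B1.
0x0490B1 = 299185.

299185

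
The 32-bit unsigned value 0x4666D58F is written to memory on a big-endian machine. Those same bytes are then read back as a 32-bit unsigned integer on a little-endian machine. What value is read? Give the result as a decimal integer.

2413127238

Stored big-endian, the bytes at ascending addresses are 46 66 D5 8F.
Read back as little-endian, the first byte is least significant, giving 0x8FD56646.
0x8FD56646 = 2413127238.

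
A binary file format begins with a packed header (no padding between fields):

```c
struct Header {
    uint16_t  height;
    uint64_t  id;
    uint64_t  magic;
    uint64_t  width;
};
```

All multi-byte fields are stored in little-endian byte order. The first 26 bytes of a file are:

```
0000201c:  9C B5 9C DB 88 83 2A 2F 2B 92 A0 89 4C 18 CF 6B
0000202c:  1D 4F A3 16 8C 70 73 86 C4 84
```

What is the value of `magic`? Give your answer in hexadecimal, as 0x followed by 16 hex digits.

`magic` follows `height` (2 B), `id` (8 B), so it starts at offset 2 + 8 = 10 and occupies 8 bytes.
Bytes at offsets 10..17: A0 89 4C 18 CF 6B 1D 4F.
Little-endian stores the least-significant byte at the lowest address.
Reassemble most-significant byte first: 4F 1D 6B CF 18 4C 89 A0 → 0x4F1D6BCF184C89A0.

0x4F1D6BCF184C89A0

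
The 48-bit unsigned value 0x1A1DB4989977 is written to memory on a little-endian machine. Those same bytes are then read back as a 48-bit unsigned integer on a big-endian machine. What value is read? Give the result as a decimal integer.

131501575642394

Stored little-endian, the bytes at ascending addresses are 77 99 98 B4 1D 1A.
Read back as big-endian, the last byte is least significant, giving 0x779998B41D1A.
0x779998B41D1A = 131501575642394.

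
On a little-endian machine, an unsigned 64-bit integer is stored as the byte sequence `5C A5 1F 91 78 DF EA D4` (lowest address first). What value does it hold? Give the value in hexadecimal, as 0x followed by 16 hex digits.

0xD4EADF78911FA55C

In little-endian order the low byte comes first in memory.
Reassemble most-significant byte first: D4 EA DF 78 91 1F A5 5C → 0xD4EADF78911FA55C.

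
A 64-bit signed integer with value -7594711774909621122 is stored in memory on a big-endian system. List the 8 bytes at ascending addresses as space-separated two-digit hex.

96 9A 29 E1 15 09 1C 7E

Two's complement of -7594711774909621122 in 64 bits: 7594711774909621122 = 0x6965D61EEAF6E382; invert → 0x969A29E115091C7D; add 1 → 0x969A29E115091C7E.
Split into bytes (most-significant first): 96 9A 29 E1 15 09 1C 7E.
Big-endian: lowest address holds the most-significant byte.
So the memory order matches the most-significant-first order: 96 9A 29 E1 15 09 1C 7E.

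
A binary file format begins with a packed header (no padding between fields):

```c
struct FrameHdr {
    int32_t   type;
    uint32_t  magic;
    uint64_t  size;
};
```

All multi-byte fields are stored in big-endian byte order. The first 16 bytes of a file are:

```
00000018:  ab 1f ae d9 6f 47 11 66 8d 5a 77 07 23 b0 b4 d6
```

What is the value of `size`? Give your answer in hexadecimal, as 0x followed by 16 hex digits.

`size` follows `type` (4 B), `magic` (4 B), so it starts at offset 4 + 4 = 8 and occupies 8 bytes.
Bytes at offsets 8..15: 8D 5A 77 07 23 B0 B4 D6.
In big-endian order the high byte comes first in memory.
The bytes are already most-significant first: 0x8D5A770723B0B4D6.

0x8D5A770723B0B4D6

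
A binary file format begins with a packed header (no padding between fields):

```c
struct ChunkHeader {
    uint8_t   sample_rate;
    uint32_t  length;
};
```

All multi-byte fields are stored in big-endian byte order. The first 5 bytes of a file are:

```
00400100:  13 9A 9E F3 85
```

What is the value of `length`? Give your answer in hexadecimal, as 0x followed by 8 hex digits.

0x9A9EF385

`length` follows `sample_rate` (1 byte), so it starts at byte offset 1 and occupies 4 bytes.
Bytes at offsets 1..4: 9A 9E F3 85.
Big-endian: lowest address holds the most-significant byte.
The bytes are already most-significant first: 0x9A9EF385.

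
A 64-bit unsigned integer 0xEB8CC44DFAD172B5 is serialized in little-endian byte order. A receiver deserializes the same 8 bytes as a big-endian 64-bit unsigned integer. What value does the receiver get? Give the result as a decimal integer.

13074743541186727147

Stored little-endian, the bytes at ascending addresses are B5 72 D1 FA 4D C4 8C EB.
Read back as big-endian, the last byte is least significant, giving 0xB572D1FA4DC48CEB.
0xB572D1FA4DC48CEB = 13074743541186727147.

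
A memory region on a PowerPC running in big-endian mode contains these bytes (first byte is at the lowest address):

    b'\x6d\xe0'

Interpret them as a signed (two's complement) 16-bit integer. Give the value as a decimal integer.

Big-endian: lowest address holds the most-significant byte.
The bytes are already most-significant first: 0x6DE0.
0x6DE0 = 28128.

28128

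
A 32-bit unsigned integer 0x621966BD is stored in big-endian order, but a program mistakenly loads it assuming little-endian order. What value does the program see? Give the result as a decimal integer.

3177584994

Stored big-endian, the bytes at ascending addresses are 62 19 66 BD.
Read back as little-endian, the first byte is least significant, giving 0xBD661962.
0xBD661962 = 3177584994.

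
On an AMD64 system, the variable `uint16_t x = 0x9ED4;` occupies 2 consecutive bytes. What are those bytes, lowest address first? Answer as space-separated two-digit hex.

D4 9E

Split into bytes (most-significant first): 9E D4.
Little-endian stores the least-significant byte at the lowest address.
So at ascending addresses the bytes are D4 9E.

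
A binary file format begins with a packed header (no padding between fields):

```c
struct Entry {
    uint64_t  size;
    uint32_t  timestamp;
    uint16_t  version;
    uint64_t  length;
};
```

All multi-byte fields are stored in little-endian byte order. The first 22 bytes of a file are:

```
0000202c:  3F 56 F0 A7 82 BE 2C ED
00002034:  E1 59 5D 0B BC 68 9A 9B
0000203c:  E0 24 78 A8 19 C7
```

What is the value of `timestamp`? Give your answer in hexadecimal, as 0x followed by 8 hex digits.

`timestamp` follows `size` (8 bytes), so it starts at byte offset 8 and occupies 4 bytes.
Bytes at offsets 8..11: E1 59 5D 0B.
Little-endian: lowest address holds the least-significant byte.
Reassemble most-significant byte first: 0B 5D 59 E1 → 0x0B5D59E1.

0x0B5D59E1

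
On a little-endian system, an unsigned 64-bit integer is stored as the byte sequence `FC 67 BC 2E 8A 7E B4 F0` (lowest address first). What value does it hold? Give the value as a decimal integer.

17344627196865308668

In little-endian order the low byte comes first in memory.
Reassemble most-significant byte first: F0 B4 7E 8A 2E BC 67 FC → 0xF0B47E8A2EBC67FC.
0xF0B47E8A2EBC67FC = 17344627196865308668.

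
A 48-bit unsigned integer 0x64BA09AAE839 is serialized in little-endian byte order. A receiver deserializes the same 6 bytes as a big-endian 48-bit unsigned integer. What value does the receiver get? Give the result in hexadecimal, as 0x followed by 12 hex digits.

0x39E8AA09BA64

Stored little-endian, the bytes at ascending addresses are 39 E8 AA 09 BA 64.
Read back as big-endian, the last byte is least significant, giving 0x39E8AA09BA64.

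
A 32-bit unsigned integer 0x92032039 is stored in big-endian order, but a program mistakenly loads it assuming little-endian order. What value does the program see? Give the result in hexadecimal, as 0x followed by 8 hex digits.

0x39200392

Stored big-endian, the bytes at ascending addresses are 92 03 20 39.
Read back as little-endian, the first byte is least significant, giving 0x39200392.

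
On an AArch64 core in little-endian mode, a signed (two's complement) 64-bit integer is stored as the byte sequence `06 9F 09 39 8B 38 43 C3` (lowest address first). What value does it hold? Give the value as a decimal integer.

Little-endian: lowest address holds the least-significant byte.
Reassemble most-significant byte first: C3 43 38 8B 39 09 9F 06 → 0xC343388B39099F06.
Top bit is set, so as a signed 64-bit value this is 0xC343388B39099F06 − 2^64 = -4376592242265448698.

-4376592242265448698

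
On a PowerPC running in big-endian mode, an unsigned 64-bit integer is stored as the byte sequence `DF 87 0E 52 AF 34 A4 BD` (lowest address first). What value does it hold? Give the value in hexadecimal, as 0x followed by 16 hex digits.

0xDF870E52AF34A4BD

Big-endian: lowest address holds the most-significant byte.
The bytes are already most-significant first: 0xDF870E52AF34A4BD.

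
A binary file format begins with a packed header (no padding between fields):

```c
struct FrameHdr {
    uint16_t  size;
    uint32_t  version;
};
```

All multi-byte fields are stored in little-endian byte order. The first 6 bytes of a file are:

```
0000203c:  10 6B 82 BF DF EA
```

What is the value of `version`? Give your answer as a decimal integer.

`version` follows `size` (2 bytes), so it starts at byte offset 2 and occupies 4 bytes.
Bytes at offsets 2..5: 82 BF DF EA.
In little-endian order the low byte comes first in memory.
Reassemble most-significant byte first: EA DF BF 82 → 0xEADFBF82.
0xEADFBF82 = 3940532098.

3940532098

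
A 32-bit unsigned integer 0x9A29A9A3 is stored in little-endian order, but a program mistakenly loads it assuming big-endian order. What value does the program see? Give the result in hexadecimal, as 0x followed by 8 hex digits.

Stored little-endian, the bytes at ascending addresses are A3 A9 29 9A.
Read back as big-endian, the last byte is least significant, giving 0xA3A9299A.

0xA3A9299A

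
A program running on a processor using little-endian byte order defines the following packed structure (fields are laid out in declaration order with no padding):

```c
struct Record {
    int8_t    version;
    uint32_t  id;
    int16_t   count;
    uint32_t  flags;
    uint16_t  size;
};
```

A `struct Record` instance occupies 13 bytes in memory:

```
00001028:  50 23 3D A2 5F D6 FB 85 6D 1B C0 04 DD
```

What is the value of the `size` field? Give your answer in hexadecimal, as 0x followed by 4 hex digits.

`size` follows `version` (1 B), `id` (4 B), `count` (2 B), `flags` (4 B), so it starts at offset 1 + 4 + 2 + 4 = 11 and occupies 2 bytes.
Bytes at offsets 11..12: 04 DD.
Little-endian stores the least-significant byte at the lowest address.
Reassemble most-significant byte first: DD 04 → 0xDD04.

0xDD04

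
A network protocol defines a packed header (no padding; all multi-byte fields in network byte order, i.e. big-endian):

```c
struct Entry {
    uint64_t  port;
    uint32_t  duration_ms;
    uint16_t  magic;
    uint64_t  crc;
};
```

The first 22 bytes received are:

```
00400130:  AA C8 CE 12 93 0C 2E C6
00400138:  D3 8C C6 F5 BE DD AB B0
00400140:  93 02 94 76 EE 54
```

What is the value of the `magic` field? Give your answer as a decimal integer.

48861

`magic` follows `port` (8 B), `duration_ms` (4 B), so it starts at offset 8 + 4 = 12 and occupies 2 bytes.
Bytes at offsets 12..13: BE DD.
In big-endian order the high byte comes first in memory.
The bytes are already most-significant first: 0xBEDD.
0xBEDD = 48861.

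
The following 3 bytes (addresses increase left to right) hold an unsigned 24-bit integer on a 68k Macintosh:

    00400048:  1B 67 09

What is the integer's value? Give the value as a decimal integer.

1795849

Big-endian stores the most-significant byte at the lowest address.
The bytes are already most-significant first: 0x1B6709.
0x1B6709 = 1795849.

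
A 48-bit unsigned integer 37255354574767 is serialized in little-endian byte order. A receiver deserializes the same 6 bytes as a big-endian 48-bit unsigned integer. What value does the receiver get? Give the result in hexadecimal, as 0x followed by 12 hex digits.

37255354574767 in 48-bit hexadecimal is 0x21E2302CE7AF.
Stored little-endian, the bytes at ascending addresses are AF E7 2C 30 E2 21.
Read back as big-endian, the last byte is least significant, giving 0xAFE72C30E221.

0xAFE72C30E221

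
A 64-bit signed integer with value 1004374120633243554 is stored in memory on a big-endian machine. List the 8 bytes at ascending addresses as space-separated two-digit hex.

1004374120633243554 in hexadecimal, padded to 64 bits, is 0x0DF040F0F9F097A2.
Split into bytes (most-significant first): 0D F0 40 F0 F9 F0 97 A2.
In big-endian order the high byte comes first in memory.
So the memory order matches the most-significant-first order: 0D F0 40 F0 F9 F0 97 A2.

0D F0 40 F0 F9 F0 97 A2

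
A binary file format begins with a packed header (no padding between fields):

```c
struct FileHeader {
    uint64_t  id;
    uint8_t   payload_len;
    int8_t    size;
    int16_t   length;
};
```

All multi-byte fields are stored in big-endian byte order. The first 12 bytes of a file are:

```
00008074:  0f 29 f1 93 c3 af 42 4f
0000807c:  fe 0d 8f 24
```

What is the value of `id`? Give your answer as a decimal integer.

`id` is the first field, at byte offset 0, occupying 8 bytes.
Bytes at offsets 0..7: 0F 29 F1 93 C3 AF 42 4F.
Big-endian: lowest address holds the most-significant byte.
The bytes are already most-significant first: 0x0F29F193C3AF424F.
0x0F29F193C3AF424F = 1092670001559585359.

1092670001559585359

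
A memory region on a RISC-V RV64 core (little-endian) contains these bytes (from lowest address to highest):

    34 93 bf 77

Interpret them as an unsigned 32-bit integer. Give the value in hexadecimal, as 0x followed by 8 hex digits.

0x77BF9334

Little-endian: lowest address holds the least-significant byte.
Reassemble most-significant byte first: 77 BF 93 34 → 0x77BF9334.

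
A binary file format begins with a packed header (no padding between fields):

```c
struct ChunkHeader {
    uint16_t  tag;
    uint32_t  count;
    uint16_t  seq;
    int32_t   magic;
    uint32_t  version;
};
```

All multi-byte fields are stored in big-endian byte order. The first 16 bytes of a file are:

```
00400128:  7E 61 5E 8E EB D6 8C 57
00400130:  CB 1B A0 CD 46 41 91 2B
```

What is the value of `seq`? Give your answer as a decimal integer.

35927

`seq` follows `tag` (2 B), `count` (4 B), so it starts at offset 2 + 4 = 6 and occupies 2 bytes.
Bytes at offsets 6..7: 8C 57.
In big-endian order the high byte comes first in memory.
The bytes are already most-significant first: 0x8C57.
0x8C57 = 35927.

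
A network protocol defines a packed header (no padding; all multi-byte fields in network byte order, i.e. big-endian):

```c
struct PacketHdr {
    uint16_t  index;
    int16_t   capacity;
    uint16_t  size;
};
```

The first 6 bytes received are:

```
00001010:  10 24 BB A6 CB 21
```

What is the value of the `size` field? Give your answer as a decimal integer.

52001

`size` follows `index` (2 B), `capacity` (2 B), so it starts at offset 2 + 2 = 4 and occupies 2 bytes.
Bytes at offsets 4..5: CB 21.
Big-endian stores the most-significant byte at the lowest address.
The bytes are already most-significant first: 0xCB21.
0xCB21 = 52001.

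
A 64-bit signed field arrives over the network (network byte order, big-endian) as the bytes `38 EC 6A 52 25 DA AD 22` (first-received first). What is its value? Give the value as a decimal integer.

Big-endian: lowest address holds the most-significant byte.
The bytes are already most-significant first: 0x38EC6A5225DAAD22.
0x38EC6A5225DAAD22 = 4101770261682629922.

4101770261682629922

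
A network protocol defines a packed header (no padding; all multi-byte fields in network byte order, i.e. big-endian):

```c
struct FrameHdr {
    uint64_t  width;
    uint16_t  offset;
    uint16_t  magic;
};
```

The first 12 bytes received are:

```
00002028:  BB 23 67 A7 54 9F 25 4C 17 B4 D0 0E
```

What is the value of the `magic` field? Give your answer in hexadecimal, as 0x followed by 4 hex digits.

0xD00E

`magic` follows `width` (8 B), `offset` (2 B), so it starts at offset 8 + 2 = 10 and occupies 2 bytes.
Bytes at offsets 10..11: D0 0E.
Big-endian: lowest address holds the most-significant byte.
The bytes are already most-significant first: 0xD00E.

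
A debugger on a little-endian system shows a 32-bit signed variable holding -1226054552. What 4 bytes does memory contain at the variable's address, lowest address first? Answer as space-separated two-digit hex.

68 E4 EB B6

Two's complement of -1226054552 in 32 bits: 1226054552 = 0x49141B98; invert → 0xB6EBE467; add 1 → 0xB6EBE468.
Split into bytes (most-significant first): B6 EB E4 68.
Little-endian stores the least-significant byte at the lowest address.
So at ascending addresses the bytes are 68 E4 EB B6.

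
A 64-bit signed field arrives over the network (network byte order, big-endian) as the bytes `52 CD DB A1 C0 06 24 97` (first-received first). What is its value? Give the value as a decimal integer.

Big-endian stores the most-significant byte at the lowest address.
The bytes are already most-significant first: 0x52CDDBA1C0062497.
0x52CDDBA1C0062497 = 5966666569093620887.

5966666569093620887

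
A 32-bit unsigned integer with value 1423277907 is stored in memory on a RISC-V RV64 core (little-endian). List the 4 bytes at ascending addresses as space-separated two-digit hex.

53 7F D5 54

1423277907 in hexadecimal, padded to 32 bits, is 0x54D57F53.
Split into bytes (most-significant first): 54 D5 7F 53.
Little-endian: lowest address holds the least-significant byte.
So at ascending addresses the bytes are 53 7F D5 54.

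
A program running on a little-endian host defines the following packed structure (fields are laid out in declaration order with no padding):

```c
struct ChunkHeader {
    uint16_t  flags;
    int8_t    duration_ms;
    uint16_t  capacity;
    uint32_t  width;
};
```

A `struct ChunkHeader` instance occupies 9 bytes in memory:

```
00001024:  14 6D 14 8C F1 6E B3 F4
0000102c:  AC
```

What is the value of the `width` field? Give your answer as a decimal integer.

2901717870

`width` follows `flags` (2 B), `duration_ms` (1 B), `capacity` (2 B), so it starts at offset 2 + 1 + 2 = 5 and occupies 4 bytes.
Bytes at offsets 5..8: 6E B3 F4 AC.
Little-endian stores the least-significant byte at the lowest address.
Reassemble most-significant byte first: AC F4 B3 6E → 0xACF4B36E.
0xACF4B36E = 2901717870.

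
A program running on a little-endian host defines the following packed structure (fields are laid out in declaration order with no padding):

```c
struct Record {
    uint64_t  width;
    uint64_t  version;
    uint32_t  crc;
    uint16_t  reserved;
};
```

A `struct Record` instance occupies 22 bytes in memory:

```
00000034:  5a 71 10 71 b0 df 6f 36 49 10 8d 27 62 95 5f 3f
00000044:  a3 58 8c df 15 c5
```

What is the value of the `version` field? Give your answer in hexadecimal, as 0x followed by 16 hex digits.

`version` follows `width` (8 bytes), so it starts at byte offset 8 and occupies 8 bytes.
Bytes at offsets 8..15: 49 10 8D 27 62 95 5F 3F.
Little-endian stores the least-significant byte at the lowest address.
Reassemble most-significant byte first: 3F 5F 95 62 27 8D 10 49 → 0x3F5F9562278D1049.

0x3F5F9562278D1049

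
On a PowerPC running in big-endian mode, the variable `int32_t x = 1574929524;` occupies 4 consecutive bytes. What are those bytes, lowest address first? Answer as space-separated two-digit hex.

1574929524 in hexadecimal, padded to 32 bits, is 0x5DDF8474.
Split into bytes (most-significant first): 5D DF 84 74.
Big-endian: lowest address holds the most-significant byte.
So the memory order matches the most-significant-first order: 5D DF 84 74.

5D DF 84 74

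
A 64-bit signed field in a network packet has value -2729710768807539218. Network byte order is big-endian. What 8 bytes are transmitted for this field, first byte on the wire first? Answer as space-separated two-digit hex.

DA 1E 1E 84 B5 AB 0D EE

Two's complement of -2729710768807539218 in 64 bits: 2729710768807539218 = 0x25E1E17B4A54F212; invert → 0xDA1E1E84B5AB0DED; add 1 → 0xDA1E1E84B5AB0DEE.
Split into bytes (most-significant first): DA 1E 1E 84 B5 AB 0D EE.
Big-endian: lowest address holds the most-significant byte.
So the memory order matches the most-significant-first order: DA 1E 1E 84 B5 AB 0D EE.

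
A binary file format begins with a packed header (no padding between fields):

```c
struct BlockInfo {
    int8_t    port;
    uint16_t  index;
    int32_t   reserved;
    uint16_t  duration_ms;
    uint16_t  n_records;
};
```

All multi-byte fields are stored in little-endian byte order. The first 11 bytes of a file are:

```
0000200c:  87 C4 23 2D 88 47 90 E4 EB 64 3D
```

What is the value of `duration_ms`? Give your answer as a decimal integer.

60388

`duration_ms` follows `port` (1 B), `index` (2 B), `reserved` (4 B), so it starts at offset 1 + 2 + 4 = 7 and occupies 2 bytes.
Bytes at offsets 7..8: E4 EB.
In little-endian order the low byte comes first in memory.
Reassemble most-significant byte first: EB E4 → 0xEBE4.
0xEBE4 = 60388.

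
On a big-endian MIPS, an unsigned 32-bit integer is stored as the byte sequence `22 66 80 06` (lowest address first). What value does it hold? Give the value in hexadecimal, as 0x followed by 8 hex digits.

Big-endian: lowest address holds the most-significant byte.
The bytes are already most-significant first: 0x22668006.

0x22668006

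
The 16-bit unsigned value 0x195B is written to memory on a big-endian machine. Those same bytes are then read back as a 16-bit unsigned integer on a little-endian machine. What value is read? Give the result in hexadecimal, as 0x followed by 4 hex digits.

Stored big-endian, the bytes at ascending addresses are 19 5B.
Read back as little-endian, the first byte is least significant, giving 0x5B19.

0x5B19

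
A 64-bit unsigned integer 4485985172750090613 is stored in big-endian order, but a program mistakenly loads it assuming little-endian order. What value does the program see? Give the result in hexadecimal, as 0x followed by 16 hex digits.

4485985172750090613 in 64-bit hexadecimal is 0x3E416BBF31704175.
Stored big-endian, the bytes at ascending addresses are 3E 41 6B BF 31 70 41 75.
Read back as little-endian, the first byte is least significant, giving 0x75417031BF6B413E.

0x75417031BF6B413E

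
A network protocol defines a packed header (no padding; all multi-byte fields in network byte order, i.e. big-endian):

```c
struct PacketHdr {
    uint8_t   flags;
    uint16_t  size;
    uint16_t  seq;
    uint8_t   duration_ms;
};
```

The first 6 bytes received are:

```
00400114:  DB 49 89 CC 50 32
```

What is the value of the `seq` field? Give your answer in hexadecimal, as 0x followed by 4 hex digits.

`seq` follows `flags` (1 B), `size` (2 B), so it starts at offset 1 + 2 = 3 and occupies 2 bytes.
Bytes at offsets 3..4: CC 50.
In big-endian order the high byte comes first in memory.
The bytes are already most-significant first: 0xCC50.

0xCC50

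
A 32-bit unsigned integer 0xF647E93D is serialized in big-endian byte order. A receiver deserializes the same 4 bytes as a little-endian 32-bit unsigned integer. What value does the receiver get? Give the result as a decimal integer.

1038698486

Stored big-endian, the bytes at ascending addresses are F6 47 E9 3D.
Read back as little-endian, the first byte is least significant, giving 0x3DE947F6.
0x3DE947F6 = 1038698486.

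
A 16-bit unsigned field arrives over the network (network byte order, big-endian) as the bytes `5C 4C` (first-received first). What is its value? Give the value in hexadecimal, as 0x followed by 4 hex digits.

0x5C4C

In big-endian order the high byte comes first in memory.
The bytes are already most-significant first: 0x5C4C.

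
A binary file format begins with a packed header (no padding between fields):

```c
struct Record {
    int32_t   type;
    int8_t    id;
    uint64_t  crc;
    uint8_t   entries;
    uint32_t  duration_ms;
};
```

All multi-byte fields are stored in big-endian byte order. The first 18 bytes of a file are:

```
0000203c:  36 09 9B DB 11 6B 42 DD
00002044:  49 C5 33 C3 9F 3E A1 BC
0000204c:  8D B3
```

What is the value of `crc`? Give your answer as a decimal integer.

7728983219432047519

`crc` follows `type` (4 B), `id` (1 B), so it starts at offset 4 + 1 = 5 and occupies 8 bytes.
Bytes at offsets 5..12: 6B 42 DD 49 C5 33 C3 9F.
Big-endian: lowest address holds the most-significant byte.
The bytes are already most-significant first: 0x6B42DD49C533C39F.
0x6B42DD49C533C39F = 7728983219432047519.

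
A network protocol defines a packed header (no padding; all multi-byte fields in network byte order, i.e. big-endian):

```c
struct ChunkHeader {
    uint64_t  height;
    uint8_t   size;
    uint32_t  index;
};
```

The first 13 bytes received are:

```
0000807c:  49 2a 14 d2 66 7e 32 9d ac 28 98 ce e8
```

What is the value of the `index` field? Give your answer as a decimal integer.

`index` follows `height` (8 B), `size` (1 B), so it starts at offset 8 + 1 = 9 and occupies 4 bytes.
Bytes at offsets 9..12: 28 98 CE E8.
Big-endian: lowest address holds the most-significant byte.
The bytes are already most-significant first: 0x2898CEE8.
0x2898CEE8 = 681103080.

681103080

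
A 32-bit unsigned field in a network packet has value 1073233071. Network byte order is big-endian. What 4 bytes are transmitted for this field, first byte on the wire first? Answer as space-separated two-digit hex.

3F F8 3C AF

1073233071 in hexadecimal, padded to 32 bits, is 0x3FF83CAF.
Split into bytes (most-significant first): 3F F8 3C AF.
In big-endian order the high byte comes first in memory.
So the memory order matches the most-significant-first order: 3F F8 3C AF.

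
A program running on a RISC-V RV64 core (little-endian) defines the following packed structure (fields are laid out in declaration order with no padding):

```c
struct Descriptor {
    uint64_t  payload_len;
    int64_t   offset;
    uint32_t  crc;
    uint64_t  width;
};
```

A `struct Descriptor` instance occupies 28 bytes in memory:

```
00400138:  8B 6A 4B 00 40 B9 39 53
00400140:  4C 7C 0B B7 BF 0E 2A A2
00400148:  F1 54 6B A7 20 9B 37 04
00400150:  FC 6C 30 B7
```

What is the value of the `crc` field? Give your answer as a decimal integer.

2808829169

`crc` follows `payload_len` (8 B), `offset` (8 B), so it starts at offset 8 + 8 = 16 and occupies 4 bytes.
Bytes at offsets 16..19: F1 54 6B A7.
Little-endian: lowest address holds the least-significant byte.
Reassemble most-significant byte first: A7 6B 54 F1 → 0xA76B54F1.
0xA76B54F1 = 2808829169.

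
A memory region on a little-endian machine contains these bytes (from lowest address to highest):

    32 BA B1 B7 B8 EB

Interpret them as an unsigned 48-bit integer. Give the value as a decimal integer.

In little-endian order the low byte comes first in memory.
Reassemble most-significant byte first: EB B8 B7 B1 BA 32 → 0xEBB8B7B1BA32.
0xEBB8B7B1BA32 = 259178588387890.

259178588387890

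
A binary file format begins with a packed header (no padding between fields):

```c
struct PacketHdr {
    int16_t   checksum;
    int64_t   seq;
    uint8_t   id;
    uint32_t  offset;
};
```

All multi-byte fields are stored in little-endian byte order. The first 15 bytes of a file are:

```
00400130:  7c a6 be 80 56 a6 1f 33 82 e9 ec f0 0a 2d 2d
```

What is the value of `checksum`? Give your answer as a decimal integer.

`checksum` is the first field, at byte offset 0, occupying 2 bytes.
Bytes at offsets 0..1: 7C A6.
In little-endian order the low byte comes first in memory.
Reassemble most-significant byte first: A6 7C → 0xA67C.
Top bit is set, so as a signed 16-bit value this is 0xA67C − 2^16 = -22916.

-22916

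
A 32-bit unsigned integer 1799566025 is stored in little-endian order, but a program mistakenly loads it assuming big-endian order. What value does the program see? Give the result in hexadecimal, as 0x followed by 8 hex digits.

1799566025 in 32-bit hexadecimal is 0x6B4332C9.
Stored little-endian, the bytes at ascending addresses are C9 32 43 6B.
Read back as big-endian, the last byte is least significant, giving 0xC932436B.

0xC932436B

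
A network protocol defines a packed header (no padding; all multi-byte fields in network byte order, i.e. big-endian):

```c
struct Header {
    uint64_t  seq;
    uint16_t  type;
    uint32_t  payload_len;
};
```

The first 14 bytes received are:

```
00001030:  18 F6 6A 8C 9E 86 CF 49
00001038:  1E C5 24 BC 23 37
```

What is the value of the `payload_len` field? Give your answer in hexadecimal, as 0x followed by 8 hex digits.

`payload_len` follows `seq` (8 B), `type` (2 B), so it starts at offset 8 + 2 = 10 and occupies 4 bytes.
Bytes at offsets 10..13: 24 BC 23 37.
Big-endian stores the most-significant byte at the lowest address.
The bytes are already most-significant first: 0x24BC2337.

0x24BC2337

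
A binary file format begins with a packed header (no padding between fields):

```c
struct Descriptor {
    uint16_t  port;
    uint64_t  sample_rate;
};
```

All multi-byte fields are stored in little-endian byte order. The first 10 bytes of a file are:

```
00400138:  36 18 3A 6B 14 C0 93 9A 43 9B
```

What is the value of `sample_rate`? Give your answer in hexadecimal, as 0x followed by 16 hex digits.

0x9B439A93C0146B3A

`sample_rate` follows `port` (2 bytes), so it starts at byte offset 2 and occupies 8 bytes.
Bytes at offsets 2..9: 3A 6B 14 C0 93 9A 43 9B.
Little-endian stores the least-significant byte at the lowest address.
Reassemble most-significant byte first: 9B 43 9A 93 C0 14 6B 3A → 0x9B439A93C0146B3A.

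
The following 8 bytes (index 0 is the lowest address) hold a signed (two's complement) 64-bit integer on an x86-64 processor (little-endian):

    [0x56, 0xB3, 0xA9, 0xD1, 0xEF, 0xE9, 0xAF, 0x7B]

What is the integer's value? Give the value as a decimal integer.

In little-endian order the low byte comes first in memory.
Reassemble most-significant byte first: 7B AF E9 EF D1 A9 B3 56 → 0x7BAFE9EFD1A9B356.
0x7BAFE9EFD1A9B356 = 8912599403813516118.

8912599403813516118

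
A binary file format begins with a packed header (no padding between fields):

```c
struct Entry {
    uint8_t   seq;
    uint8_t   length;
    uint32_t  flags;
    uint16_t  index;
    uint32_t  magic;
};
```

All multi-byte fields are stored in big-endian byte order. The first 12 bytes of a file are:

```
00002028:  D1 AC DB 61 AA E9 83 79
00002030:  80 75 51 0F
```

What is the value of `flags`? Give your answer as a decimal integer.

`flags` follows `seq` (1 B), `length` (1 B), so it starts at offset 1 + 1 = 2 and occupies 4 bytes.
Bytes at offsets 2..5: DB 61 AA E9.
In big-endian order the high byte comes first in memory.
The bytes are already most-significant first: 0xDB61AAE9.
0xDB61AAE9 = 3680611049.

3680611049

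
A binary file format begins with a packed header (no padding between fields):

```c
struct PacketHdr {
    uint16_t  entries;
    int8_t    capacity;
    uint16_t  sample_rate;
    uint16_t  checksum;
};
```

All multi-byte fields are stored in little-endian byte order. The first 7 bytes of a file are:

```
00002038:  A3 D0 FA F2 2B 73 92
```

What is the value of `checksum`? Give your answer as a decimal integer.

37491

`checksum` follows `entries` (2 B), `capacity` (1 B), `sample_rate` (2 B), so it starts at offset 2 + 1 + 2 = 5 and occupies 2 bytes.
Bytes at offsets 5..6: 73 92.
Little-endian: lowest address holds the least-significant byte.
Reassemble most-significant byte first: 92 73 → 0x9273.
0x9273 = 37491.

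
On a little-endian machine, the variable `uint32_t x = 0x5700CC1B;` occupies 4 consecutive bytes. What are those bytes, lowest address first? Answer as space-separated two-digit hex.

1B CC 00 57

Split into bytes (most-significant first): 57 00 CC 1B.
Little-endian: lowest address holds the least-significant byte.
So at ascending addresses the bytes are 1B CC 00 57.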